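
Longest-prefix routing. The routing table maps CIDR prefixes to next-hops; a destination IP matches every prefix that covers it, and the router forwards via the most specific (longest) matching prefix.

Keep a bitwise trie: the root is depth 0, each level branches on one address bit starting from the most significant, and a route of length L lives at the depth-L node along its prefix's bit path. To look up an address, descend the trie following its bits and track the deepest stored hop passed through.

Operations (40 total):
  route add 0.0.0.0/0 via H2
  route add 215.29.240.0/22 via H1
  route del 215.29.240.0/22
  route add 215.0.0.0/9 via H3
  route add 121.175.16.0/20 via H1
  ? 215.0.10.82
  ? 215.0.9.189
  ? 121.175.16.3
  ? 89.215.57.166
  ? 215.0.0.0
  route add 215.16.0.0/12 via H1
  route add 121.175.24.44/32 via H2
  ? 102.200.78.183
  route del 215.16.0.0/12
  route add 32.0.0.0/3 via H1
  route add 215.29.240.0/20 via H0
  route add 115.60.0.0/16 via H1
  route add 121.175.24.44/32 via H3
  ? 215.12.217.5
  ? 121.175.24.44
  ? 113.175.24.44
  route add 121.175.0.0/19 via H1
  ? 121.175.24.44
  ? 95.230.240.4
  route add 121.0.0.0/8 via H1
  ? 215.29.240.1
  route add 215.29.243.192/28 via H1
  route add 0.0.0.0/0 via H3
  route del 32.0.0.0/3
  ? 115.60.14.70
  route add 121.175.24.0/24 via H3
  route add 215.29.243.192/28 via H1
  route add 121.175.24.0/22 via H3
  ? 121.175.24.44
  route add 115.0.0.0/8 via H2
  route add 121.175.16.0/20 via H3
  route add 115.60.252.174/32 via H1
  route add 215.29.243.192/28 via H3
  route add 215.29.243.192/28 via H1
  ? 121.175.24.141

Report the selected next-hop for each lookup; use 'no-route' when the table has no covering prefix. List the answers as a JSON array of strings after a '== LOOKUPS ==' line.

Trace:
  + 0.0.0.0/0 (H2) depth=0
  + 215.29.240.0/22 (H1) depth=22
  del 215.29.240.0/22 (clear depth 22)
  + 215.0.0.0/9 (H3) depth=9
  + 121.175.16.0/20 (H1) depth=20
  ? 215.0.10.82  path d0:H2→d1:-→d2:-→d3:-→d4:-→d5:-→d6:-→d7:-→d8:-→d9:H3→d10:-→d11:-  best=H3
  ? 215.0.9.189  path d0:H2→d1:-→d2:-→d3:-→d4:-→d5:-→d6:-→d7:-→d8:-→d9:H3→d10:-→d11:-  best=H3
  ? 121.175.16.3  path d0:H2→d1:-→d2:-→d3:-→d4:-→d5:-→d6:-→d7:-→d8:-→d9:-→d10:-→d11:-→d12:-→d13:-→d14:-→d15:-→d16:-→d17:-→d18:-→d19:-→d20:H1  best=H1
  ? 89.215.57.166  path d0:H2→d1:-→d2:-  best=H2
  ? 215.0.0.0  path d0:H2→d1:-→d2:-→d3:-→d4:-→d5:-→d6:-→d7:-→d8:-→d9:H3→d10:-→d11:-  best=H3
  + 215.16.0.0/12 (H1) depth=12
  + 121.175.24.44/32 (H2) depth=32
  ? 102.200.78.183  path d0:H2→d1:-→d2:-→d3:-  best=H2
  del 215.16.0.0/12 (clear depth 12)
  + 32.0.0.0/3 (H1) depth=3
  + 215.29.240.0/20 (H0) depth=20
  + 115.60.0.0/16 (H1) depth=16
  + 121.175.24.44/32 (H3) depth=32
  ? 215.12.217.5  path d0:H2→d1:-→d2:-→d3:-→d4:-→d5:-→d6:-→d7:-→d8:-→d9:H3→d10:-→d11:-  best=H3
  ? 121.175.24.44  path d0:H2→d1:-→d2:-→d3:-→d4:-→d5:-→d6:-→d7:-→d8:-→d9:-→d10:-→d11:-→d12:-→d13:-→d14:-→d15:-→d16:-→d17:-→d18:-→d19:-→d20:H1→d21:-→d22:-→d23:-→d24:-→d25:-→d26:-→d27:-→d28:-→d29:-→d30:-→d31:-→d32:H3  best=H3
  ? 113.175.24.44  path d0:H2→d1:-→d2:-→d3:-→d4:-→d5:-→d6:-  best=H2
  + 121.175.0.0/19 (H1) depth=19
  ? 121.175.24.44  path d0:H2→d1:-→d2:-→d3:-→d4:-→d5:-→d6:-→d7:-→d8:-→d9:-→d10:-→d11:-→d12:-→d13:-→d14:-→d15:-→d16:-→d17:-→d18:-→d19:H1→d20:H1→d21:-→d22:-→d23:-→d24:-→d25:-→d26:-→d27:-→d28:-→d29:-→d30:-→d31:-→d32:H3  best=H3
  ? 95.230.240.4  path d0:H2→d1:-→d2:-  best=H2
  + 121.0.0.0/8 (H1) depth=8
  ? 215.29.240.1  path d0:H2→d1:-→d2:-→d3:-→d4:-→d5:-→d6:-→d7:-→d8:-→d9:H3→d10:-→d11:-→d12:-→d13:-→d14:-→d15:-→d16:-→d17:-→d18:-→d19:-→d20:H0→d21:-→d22:-  best=H0
  + 215.29.243.192/28 (H1) depth=28
  + 0.0.0.0/0 (H3) depth=0
  del 32.0.0.0/3 (clear depth 3)
  ? 115.60.14.70  path d0:H3→d1:-→d2:-→d3:-→d4:-→d5:-→d6:-→d7:-→d8:-→d9:-→d10:-→d11:-→d12:-→d13:-→d14:-→d15:-→d16:H1  best=H1
  + 121.175.24.0/24 (H3) depth=24
  + 215.29.243.192/28 (H1) depth=28
  + 121.175.24.0/22 (H3) depth=22
  ? 121.175.24.44  path d0:H3→d1:-→d2:-→d3:-→d4:-→d5:-→d6:-→d7:-→d8:H1→d9:-→d10:-→d11:-→d12:-→d13:-→d14:-→d15:-→d16:-→d17:-→d18:-→d19:H1→d20:H1→d21:-→d22:H3→d23:-→d24:H3→d25:-→d26:-→d27:-→d28:-→d29:-→d30:-→d31:-→d32:H3  best=H3
  + 115.0.0.0/8 (H2) depth=8
  + 121.175.16.0/20 (H3) depth=20
  + 115.60.252.174/32 (H1) depth=32
  + 215.29.243.192/28 (H3) depth=28
  + 215.29.243.192/28 (H1) depth=28
  ? 121.175.24.141  path d0:H3→d1:-→d2:-→d3:-→d4:-→d5:-→d6:-→d7:-→d8:H1→d9:-→d10:-→d11:-→d12:-→d13:-→d14:-→d15:-→d16:-→d17:-→d18:-→d19:H1→d20:H3→d21:-→d22:H3→d23:-→d24:H3  best=H3

== LOOKUPS ==
["H3","H3","H1","H2","H3","H2","H3","H3","H2","H3","H2","H0","H1","H3","H3"]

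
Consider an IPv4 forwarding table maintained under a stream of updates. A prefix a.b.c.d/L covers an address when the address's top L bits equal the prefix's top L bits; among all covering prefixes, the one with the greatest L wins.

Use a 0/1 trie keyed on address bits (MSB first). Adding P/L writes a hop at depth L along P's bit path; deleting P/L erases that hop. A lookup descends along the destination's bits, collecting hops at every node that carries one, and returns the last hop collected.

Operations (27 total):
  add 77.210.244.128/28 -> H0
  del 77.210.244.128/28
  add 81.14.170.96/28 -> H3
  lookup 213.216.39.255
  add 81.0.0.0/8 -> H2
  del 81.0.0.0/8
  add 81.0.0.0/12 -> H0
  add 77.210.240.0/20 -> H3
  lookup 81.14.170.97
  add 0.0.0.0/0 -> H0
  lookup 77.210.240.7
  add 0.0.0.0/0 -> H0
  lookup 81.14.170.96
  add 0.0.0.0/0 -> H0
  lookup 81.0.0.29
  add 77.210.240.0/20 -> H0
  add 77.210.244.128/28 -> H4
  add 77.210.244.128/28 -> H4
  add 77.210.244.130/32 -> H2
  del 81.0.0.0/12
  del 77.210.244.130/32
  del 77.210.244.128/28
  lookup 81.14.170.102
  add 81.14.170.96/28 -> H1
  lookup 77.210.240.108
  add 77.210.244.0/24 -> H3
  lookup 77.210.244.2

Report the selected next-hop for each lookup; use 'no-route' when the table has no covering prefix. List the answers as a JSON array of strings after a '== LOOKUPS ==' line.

Process each operation:
  add 77.210.244.128/28 -> H0 at depth 28
  - 77.210.244.128/28 clear@28
  add 81.14.170.96/28 -> H3 at depth 28
  ? 213.216.39.255  path d0:-  best=no-route
  add 81.0.0.0/8 -> H2 at depth 8
  - 81.0.0.0/8 clear@8
  add 81.0.0.0/12 -> H0 at depth 12
  add 77.210.240.0/20 -> H3 at depth 20
  ? 81.14.170.97  path d0:-→d1:-→d2:-→d3:-→d4:-→d5:-→d6:-→d7:-→d8:-→d9:-→d10:-→d11:-→d12:H0→d13:-→d14:-→d15:-→d16:-→d17:-→d18:-→d19:-→d20:-→d21:-→d22:-→d23:-→d24:-→d25:-→d26:-→d27:-→d28:H3  best=H3
  add 0.0.0.0/0 -> H0 at depth 0
  ? 77.210.240.7  path d0:H0→d1:-→d2:-→d3:-→d4:-→d5:-→d6:-→d7:-→d8:-→d9:-→d10:-→d11:-→d12:-→d13:-→d14:-→d15:-→d16:-→d17:-→d18:-→d19:-→d20:H3→d21:-  best=H3
  add 0.0.0.0/0 -> H0 at depth 0
  ? 81.14.170.96  path d0:H0→d1:-→d2:-→d3:-→d4:-→d5:-→d6:-→d7:-→d8:-→d9:-→d10:-→d11:-→d12:H0→d13:-→d14:-→d15:-→d16:-→d17:-→d18:-→d19:-→d20:-→d21:-→d22:-→d23:-→d24:-→d25:-→d26:-→d27:-→d28:H3  best=H3
  add 0.0.0.0/0 -> H0 at depth 0
  ? 81.0.0.29  path d0:H0→d1:-→d2:-→d3:-→d4:-→d5:-→d6:-→d7:-→d8:-→d9:-→d10:-→d11:-→d12:H0  best=H0
  add 77.210.240.0/20 -> H0 at depth 20
  add 77.210.244.128/28 -> H4 at depth 28
  add 77.210.244.128/28 -> H4 at depth 28
  add 77.210.244.130/32 -> H2 at depth 32
  - 81.0.0.0/12 clear@12
  - 77.210.244.130/32 clear@32
  - 77.210.244.128/28 clear@28
  ? 81.14.170.102  path d0:H0→d1:-→d2:-→d3:-→d4:-→d5:-→d6:-→d7:-→d8:-→d9:-→d10:-→d11:-→d12:-→d13:-→d14:-→d15:-→d16:-→d17:-→d18:-→d19:-→d20:-→d21:-→d22:-→d23:-→d24:-→d25:-→d26:-→d27:-→d28:H3  best=H3
  add 81.14.170.96/28 -> H1 at depth 28
  ? 77.210.240.108  path d0:H0→d1:-→d2:-→d3:-→d4:-→d5:-→d6:-→d7:-→d8:-→d9:-→d10:-→d11:-→d12:-→d13:-→d14:-→d15:-→d16:-→d17:-→d18:-→d19:-→d20:H0→d21:-  best=H0
  add 77.210.244.0/24 -> H3 at depth 24
  ? 77.210.244.2  path d0:H0→d1:-→d2:-→d3:-→d4:-→d5:-→d6:-→d7:-→d8:-→d9:-→d10:-→d11:-→d12:-→d13:-→d14:-→d15:-→d16:-→d17:-→d18:-→d19:-→d20:H0→d21:-→d22:-→d23:-→d24:H3  best=H3

== LOOKUPS ==
["no-route","H3","H3","H3","H0","H3","H0","H3"]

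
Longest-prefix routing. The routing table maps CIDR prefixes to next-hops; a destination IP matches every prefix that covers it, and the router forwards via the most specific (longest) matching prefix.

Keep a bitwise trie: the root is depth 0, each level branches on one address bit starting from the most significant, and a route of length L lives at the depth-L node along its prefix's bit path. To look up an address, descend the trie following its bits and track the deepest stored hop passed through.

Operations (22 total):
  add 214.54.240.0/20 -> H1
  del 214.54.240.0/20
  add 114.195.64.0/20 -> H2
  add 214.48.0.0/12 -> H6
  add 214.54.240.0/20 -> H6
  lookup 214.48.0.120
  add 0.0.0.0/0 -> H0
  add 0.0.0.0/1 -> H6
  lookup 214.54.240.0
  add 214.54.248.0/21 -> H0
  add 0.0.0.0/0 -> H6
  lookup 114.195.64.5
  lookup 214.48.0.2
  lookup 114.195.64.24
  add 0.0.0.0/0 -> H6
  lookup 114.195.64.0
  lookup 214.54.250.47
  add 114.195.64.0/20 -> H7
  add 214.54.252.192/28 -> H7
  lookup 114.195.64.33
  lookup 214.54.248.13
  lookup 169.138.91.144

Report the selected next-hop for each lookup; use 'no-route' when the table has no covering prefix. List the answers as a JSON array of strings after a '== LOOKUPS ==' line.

Trace:
  add 214.54.240.0/20 -> H1 at depth 20
  - 214.54.240.0/20 clear@20
  add 114.195.64.0/20 -> H2 at depth 20
  add 214.48.0.0/12 -> H6 at depth 12
  add 214.54.240.0/20 -> H6 at depth 20
  lookup 214.48.0.120: bits 1101011000110 walk d0:-→d1:-→d2:-→d3:-→d4:-→d5:-→d6:-→d7:-→d8:-→d9:-→d10:-→d11:-→d12:H6→d13:- -> H6
  add 0.0.0.0/0 -> H0 at depth 0
  add 0.0.0.0/1 -> H6 at depth 1
  lookup 214.54.240.0: bits 11010110001101101111 walk d0:H0→d1:-→d2:-→d3:-→d4:-→d5:-→d6:-→d7:-→d8:-→d9:-→d10:-→d11:-→d12:H6→d13:-→d14:-→d15:-→d16:-→d17:-→d18:-→d19:-→d20:H6 -> H6
  add 214.54.248.0/21 -> H0 at depth 21
  add 0.0.0.0/0 -> H6 at depth 0
  lookup 114.195.64.5: bits 01110010110000110100 walk d0:H6→d1:H6→d2:-→d3:-→d4:-→d5:-→d6:-→d7:-→d8:-→d9:-→d10:-→d11:-→d12:-→d13:-→d14:-→d15:-→d16:-→d17:-→d18:-→d19:-→d20:H2 -> H2
  lookup 214.48.0.2: bits 1101011000110 walk d0:H6→d1:-→d2:-→d3:-→d4:-→d5:-→d6:-→d7:-→d8:-→d9:-→d10:-→d11:-→d12:H6→d13:- -> H6
  lookup 114.195.64.24: bits 01110010110000110100 walk d0:H6→d1:H6→d2:-→d3:-→d4:-→d5:-→d6:-→d7:-→d8:-→d9:-→d10:-→d11:-→d12:-→d13:-→d14:-→d15:-→d16:-→d17:-→d18:-→d19:-→d20:H2 -> H2
  add 0.0.0.0/0 -> H6 at depth 0
  lookup 114.195.64.0: bits 01110010110000110100 walk d0:H6→d1:H6→d2:-→d3:-→d4:-→d5:-→d6:-→d7:-→d8:-→d9:-→d10:-→d11:-→d12:-→d13:-→d14:-→d15:-→d16:-→d17:-→d18:-→d19:-→d20:H2 -> H2
  lookup 214.54.250.47: bits 110101100011011011111 walk d0:H6→d1:-→d2:-→d3:-→d4:-→d5:-→d6:-→d7:-→d8:-→d9:-→d10:-→d11:-→d12:H6→d13:-→d14:-→d15:-→d16:-→d17:-→d18:-→d19:-→d20:H6→d21:H0 -> H0
  add 114.195.64.0/20 -> H7 at depth 20
  add 214.54.252.192/28 -> H7 at depth 28
  lookup 114.195.64.33: bits 01110010110000110100 walk d0:H6→d1:H6→d2:-→d3:-→d4:-→d5:-→d6:-→d7:-→d8:-→d9:-→d10:-→d11:-→d12:-→d13:-→d14:-→d15:-→d16:-→d17:-→d18:-→d19:-→d20:H7 -> H7
  lookup 214.54.248.13: bits 110101100011011011111 walk d0:H6→d1:-→d2:-→d3:-→d4:-→d5:-→d6:-→d7:-→d8:-→d9:-→d10:-→d11:-→d12:H6→d13:-→d14:-→d15:-→d16:-→d17:-→d18:-→d19:-→d20:H6→d21:H0 -> H0
  lookup 169.138.91.144: bits 1 walk d0:H6→d1:- -> H6

== LOOKUPS ==
["H6","H6","H2","H6","H2","H2","H0","H7","H0","H6"]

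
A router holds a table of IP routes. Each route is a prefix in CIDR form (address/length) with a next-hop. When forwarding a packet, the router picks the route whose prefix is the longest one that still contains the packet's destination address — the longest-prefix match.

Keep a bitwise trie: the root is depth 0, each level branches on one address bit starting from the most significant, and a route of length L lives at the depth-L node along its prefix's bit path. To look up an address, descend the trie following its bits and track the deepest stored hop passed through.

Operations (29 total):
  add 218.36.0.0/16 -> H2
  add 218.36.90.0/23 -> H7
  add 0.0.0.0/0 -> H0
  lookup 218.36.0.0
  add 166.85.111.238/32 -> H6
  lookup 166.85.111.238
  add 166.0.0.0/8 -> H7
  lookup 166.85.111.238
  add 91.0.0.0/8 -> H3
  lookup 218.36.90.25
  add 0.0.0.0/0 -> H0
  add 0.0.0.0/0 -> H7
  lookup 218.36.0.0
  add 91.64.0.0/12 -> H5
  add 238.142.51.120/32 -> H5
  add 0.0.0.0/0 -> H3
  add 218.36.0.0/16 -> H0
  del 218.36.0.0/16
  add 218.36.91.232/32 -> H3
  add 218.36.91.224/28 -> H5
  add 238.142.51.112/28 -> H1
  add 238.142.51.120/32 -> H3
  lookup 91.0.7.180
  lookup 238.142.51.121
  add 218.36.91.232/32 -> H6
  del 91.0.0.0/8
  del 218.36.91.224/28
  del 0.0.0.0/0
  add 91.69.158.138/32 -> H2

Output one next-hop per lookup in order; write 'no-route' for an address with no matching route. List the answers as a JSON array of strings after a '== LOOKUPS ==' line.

Process each operation:
  + 218.36.0.0/16 (H2) depth=16
  + 218.36.90.0/23 (H7) depth=23
  + 0.0.0.0/0 (H0) depth=0
  ? 218.36.0.0  path d0:H0→d1:-→d2:-→d3:-→d4:-→d5:-→d6:-→d7:-→d8:-→d9:-→d10:-→d11:-→d12:-→d13:-→d14:-→d15:-→d16:H2→d17:-  best=H2
  + 166.85.111.238/32 (H6) depth=32
  ? 166.85.111.238  path d0:H0→d1:-→d2:-→d3:-→d4:-→d5:-→d6:-→d7:-→d8:-→d9:-→d10:-→d11:-→d12:-→d13:-→d14:-→d15:-→d16:-→d17:-→d18:-→d19:-→d20:-→d21:-→d22:-→d23:-→d24:-→d25:-→d26:-→d27:-→d28:-→d29:-→d30:-→d31:-→d32:H6  best=H6
  + 166.0.0.0/8 (H7) depth=8
  ? 166.85.111.238  path d0:H0→d1:-→d2:-→d3:-→d4:-→d5:-→d6:-→d7:-→d8:H7→d9:-→d10:-→d11:-→d12:-→d13:-→d14:-→d15:-→d16:-→d17:-→d18:-→d19:-→d20:-→d21:-→d22:-→d23:-→d24:-→d25:-→d26:-→d27:-→d28:-→d29:-→d30:-→d31:-→d32:H6  best=H6
  + 91.0.0.0/8 (H3) depth=8
  ? 218.36.90.25  path d0:H0→d1:-→d2:-→d3:-→d4:-→d5:-→d6:-→d7:-→d8:-→d9:-→d10:-→d11:-→d12:-→d13:-→d14:-→d15:-→d16:H2→d17:-→d18:-→d19:-→d20:-→d21:-→d22:-→d23:H7  best=H7
  + 0.0.0.0/0 (H0) depth=0
  + 0.0.0.0/0 (H7) depth=0
  ? 218.36.0.0  path d0:H7→d1:-→d2:-→d3:-→d4:-→d5:-→d6:-→d7:-→d8:-→d9:-→d10:-→d11:-→d12:-→d13:-→d14:-→d15:-→d16:H2→d17:-  best=H2
  + 91.64.0.0/12 (H5) depth=12
  + 238.142.51.120/32 (H5) depth=32
  + 0.0.0.0/0 (H3) depth=0
  + 218.36.0.0/16 (H0) depth=16
  - 218.36.0.0/16 clear@16
  + 218.36.91.232/32 (H3) depth=32
  + 218.36.91.224/28 (H5) depth=28
  + 238.142.51.112/28 (H1) depth=28
  + 238.142.51.120/32 (H3) depth=32
  ? 91.0.7.180  path d0:H3→d1:-→d2:-→d3:-→d4:-→d5:-→d6:-→d7:-→d8:H3→d9:-  best=H3
  ? 238.142.51.121  path d0:H3→d1:-→d2:-→d3:-→d4:-→d5:-→d6:-→d7:-→d8:-→d9:-→d10:-→d11:-→d12:-→d13:-→d14:-→d15:-→d16:-→d17:-→d18:-→d19:-→d20:-→d21:-→d22:-→d23:-→d24:-→d25:-→d26:-→d27:-→d28:H1→d29:-→d30:-→d31:-  best=H1
  + 218.36.91.232/32 (H6) depth=32
  - 91.0.0.0/8 clear@8
  - 218.36.91.224/28 clear@28
  - 0.0.0.0/0 clear@0
  + 91.69.158.138/32 (H2) depth=32

== LOOKUPS ==
["H2","H6","H6","H7","H2","H3","H1"]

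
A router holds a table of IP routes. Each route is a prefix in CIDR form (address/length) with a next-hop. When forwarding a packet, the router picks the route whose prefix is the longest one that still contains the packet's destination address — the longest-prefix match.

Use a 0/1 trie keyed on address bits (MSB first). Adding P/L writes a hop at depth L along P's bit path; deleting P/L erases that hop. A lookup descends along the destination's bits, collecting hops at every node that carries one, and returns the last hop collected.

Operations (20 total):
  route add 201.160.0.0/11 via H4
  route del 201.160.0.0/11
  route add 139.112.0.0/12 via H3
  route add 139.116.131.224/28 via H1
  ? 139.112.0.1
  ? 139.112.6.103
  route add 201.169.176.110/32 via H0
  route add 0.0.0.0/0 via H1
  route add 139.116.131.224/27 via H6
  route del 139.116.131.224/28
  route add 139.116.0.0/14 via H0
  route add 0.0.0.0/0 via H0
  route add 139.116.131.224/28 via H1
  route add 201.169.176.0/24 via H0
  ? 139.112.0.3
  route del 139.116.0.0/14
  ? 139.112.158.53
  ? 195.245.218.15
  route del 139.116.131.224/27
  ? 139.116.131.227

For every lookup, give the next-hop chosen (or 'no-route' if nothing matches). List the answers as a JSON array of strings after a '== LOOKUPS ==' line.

Trace:
  add 201.160.0.0/11 -> H4 at depth 11
  - 201.160.0.0/11 clear@11
  add 139.112.0.0/12 -> H3 at depth 12
  add 139.116.131.224/28 -> H1 at depth 28
  ? 139.112.0.1  path d0:-→d1:-→d2:-→d3:-→d4:-→d5:-→d6:-→d7:-→d8:-→d9:-→d10:-→d11:-→d12:H3→d13:-  best=H3
  ? 139.112.6.103  path d0:-→d1:-→d2:-→d3:-→d4:-→d5:-→d6:-→d7:-→d8:-→d9:-→d10:-→d11:-→d12:H3→d13:-  best=H3
  add 201.169.176.110/32 -> H0 at depth 32
  add 0.0.0.0/0 -> H1 at depth 0
  add 139.116.131.224/27 -> H6 at depth 27
  - 139.116.131.224/28 clear@28
  add 139.116.0.0/14 -> H0 at depth 14
  add 0.0.0.0/0 -> H0 at depth 0
  add 139.116.131.224/28 -> H1 at depth 28
  add 201.169.176.0/24 -> H0 at depth 24
  ? 139.112.0.3  path d0:H0→d1:-→d2:-→d3:-→d4:-→d5:-→d6:-→d7:-→d8:-→d9:-→d10:-→d11:-→d12:H3→d13:-  best=H3
  - 139.116.0.0/14 clear@14
  ? 139.112.158.53  path d0:H0→d1:-→d2:-→d3:-→d4:-→d5:-→d6:-→d7:-→d8:-→d9:-→d10:-→d11:-→d12:H3→d13:-  best=H3
  ? 195.245.218.15  path d0:H0→d1:-→d2:-→d3:-→d4:-  best=H0
  - 139.116.131.224/27 clear@27
  ? 139.116.131.227  path d0:H0→d1:-→d2:-→d3:-→d4:-→d5:-→d6:-→d7:-→d8:-→d9:-→d10:-→d11:-→d12:H3→d13:-→d14:-→d15:-→d16:-→d17:-→d18:-→d19:-→d20:-→d21:-→d22:-→d23:-→d24:-→d25:-→d26:-→d27:-→d28:H1  best=H1

== LOOKUPS ==
["H3","H3","H3","H3","H0","H1"]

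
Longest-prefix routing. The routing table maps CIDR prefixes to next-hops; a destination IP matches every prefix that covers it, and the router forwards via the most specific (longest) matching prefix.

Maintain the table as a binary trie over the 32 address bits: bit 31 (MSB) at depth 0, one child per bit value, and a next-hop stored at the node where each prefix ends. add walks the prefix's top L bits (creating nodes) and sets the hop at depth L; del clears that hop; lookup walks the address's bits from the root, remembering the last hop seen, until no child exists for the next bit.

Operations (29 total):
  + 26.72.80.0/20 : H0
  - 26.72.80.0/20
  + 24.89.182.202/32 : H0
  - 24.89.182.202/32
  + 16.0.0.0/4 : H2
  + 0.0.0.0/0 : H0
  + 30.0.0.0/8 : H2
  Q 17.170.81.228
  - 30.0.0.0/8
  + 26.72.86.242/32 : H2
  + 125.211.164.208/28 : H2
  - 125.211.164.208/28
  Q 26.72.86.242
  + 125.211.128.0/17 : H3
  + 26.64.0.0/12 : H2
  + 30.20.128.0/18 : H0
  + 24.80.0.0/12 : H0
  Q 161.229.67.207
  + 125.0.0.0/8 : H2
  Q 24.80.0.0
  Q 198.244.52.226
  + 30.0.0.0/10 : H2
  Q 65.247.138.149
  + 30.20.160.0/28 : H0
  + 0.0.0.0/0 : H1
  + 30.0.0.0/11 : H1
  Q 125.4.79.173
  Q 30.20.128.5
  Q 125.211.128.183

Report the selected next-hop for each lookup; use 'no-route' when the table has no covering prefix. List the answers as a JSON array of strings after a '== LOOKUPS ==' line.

Trace:
  + 26.72.80.0/20 (H0) depth=20
  del 26.72.80.0/20 (clear depth 20)
  + 24.89.182.202/32 (H0) depth=32
  del 24.89.182.202/32 (clear depth 32)
  + 16.0.0.0/4 (H2) depth=4
  + 0.0.0.0/0 (H0) depth=0
  + 30.0.0.0/8 (H2) depth=8
  Q 17.170.81.228: descend 0001 ; hops seen [H0,H2] ; pick H2
  del 30.0.0.0/8 (clear depth 8)
  + 26.72.86.242/32 (H2) depth=32
  + 125.211.164.208/28 (H2) depth=28
  del 125.211.164.208/28 (clear depth 28)
  Q 26.72.86.242: descend 00011010010010000101011011110010 ; hops seen [H0,H2,H2] ; pick H2
  + 125.211.128.0/17 (H3) depth=17
  + 26.64.0.0/12 (H2) depth=12
  + 30.20.128.0/18 (H0) depth=18
  + 24.80.0.0/12 (H0) depth=12
  Q 161.229.67.207: descend ε ; hops seen [H0] ; pick H0
  + 125.0.0.0/8 (H2) depth=8
  Q 24.80.0.0: descend 000110000101 ; hops seen [H0,H2,H0] ; pick H0
  Q 198.244.52.226: descend ε ; hops seen [H0] ; pick H0
  + 30.0.0.0/10 (H2) depth=10
  Q 65.247.138.149: descend 01 ; hops seen [H0] ; pick H0
  + 30.20.160.0/28 (H0) depth=28
  + 0.0.0.0/0 (H1) depth=0
  + 30.0.0.0/11 (H1) depth=11
  Q 125.4.79.173: descend 01111101 ; hops seen [H1,H2] ; pick H2
  Q 30.20.128.5: descend 000111100001010010 ; hops seen [H1,H2,H2,H1,H0] ; pick H0
  Q 125.211.128.183: descend 011111011101001110 ; hops seen [H1,H2,H3] ; pick H3

== LOOKUPS ==
["H2","H2","H0","H0","H0","H0","H2","H0","H3"]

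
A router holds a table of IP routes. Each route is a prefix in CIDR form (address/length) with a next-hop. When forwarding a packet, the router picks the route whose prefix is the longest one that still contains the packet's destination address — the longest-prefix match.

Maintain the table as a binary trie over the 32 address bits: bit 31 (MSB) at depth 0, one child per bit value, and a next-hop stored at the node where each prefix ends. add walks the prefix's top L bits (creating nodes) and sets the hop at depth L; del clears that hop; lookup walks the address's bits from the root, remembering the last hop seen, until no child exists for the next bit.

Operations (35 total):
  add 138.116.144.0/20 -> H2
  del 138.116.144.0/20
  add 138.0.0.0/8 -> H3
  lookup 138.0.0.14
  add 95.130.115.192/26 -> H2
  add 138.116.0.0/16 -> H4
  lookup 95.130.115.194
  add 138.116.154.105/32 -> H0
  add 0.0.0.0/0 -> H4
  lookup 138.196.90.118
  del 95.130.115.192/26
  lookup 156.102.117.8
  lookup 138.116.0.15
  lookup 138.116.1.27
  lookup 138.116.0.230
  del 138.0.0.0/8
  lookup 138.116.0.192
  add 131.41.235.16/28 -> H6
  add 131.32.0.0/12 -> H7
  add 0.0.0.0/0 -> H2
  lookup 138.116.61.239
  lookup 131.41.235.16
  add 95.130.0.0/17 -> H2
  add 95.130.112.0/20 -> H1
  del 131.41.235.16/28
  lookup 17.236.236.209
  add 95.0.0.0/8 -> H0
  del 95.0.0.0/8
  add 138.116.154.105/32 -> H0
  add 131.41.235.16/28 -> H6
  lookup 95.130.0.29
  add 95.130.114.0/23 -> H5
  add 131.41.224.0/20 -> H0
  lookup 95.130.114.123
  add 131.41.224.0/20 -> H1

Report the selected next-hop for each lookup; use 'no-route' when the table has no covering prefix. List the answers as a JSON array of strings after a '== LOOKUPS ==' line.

Trace:
  add 138.116.144.0/20 -> H2 at depth 20
  del 138.116.144.0/20 (clear depth 20)
  add 138.0.0.0/8 -> H3 at depth 8
  lookup 138.0.0.14: bits 100010100 walk d0:-→d1:-→d2:-→d3:-→d4:-→d5:-→d6:-→d7:-→d8:H3→d9:- -> H3
  add 95.130.115.192/26 -> H2 at depth 26
  add 138.116.0.0/16 -> H4 at depth 16
  lookup 95.130.115.194: bits 01011111100000100111001111 walk d0:-→d1:-→d2:-→d3:-→d4:-→d5:-→d6:-→d7:-→d8:-→d9:-→d10:-→d11:-→d12:-→d13:-→d14:-→d15:-→d16:-→d17:-→d18:-→d19:-→d20:-→d21:-→d22:-→d23:-→d24:-→d25:-→d26:H2 -> H2
  add 138.116.154.105/32 -> H0 at depth 32
  add 0.0.0.0/0 -> H4 at depth 0
  lookup 138.196.90.118: bits 10001010 walk d0:H4→d1:-→d2:-→d3:-→d4:-→d5:-→d6:-→d7:-→d8:H3 -> H3
  del 95.130.115.192/26 (clear depth 26)
  lookup 156.102.117.8: bits 100 walk d0:H4→d1:-→d2:-→d3:- -> H4
  lookup 138.116.0.15: bits 1000101001110100 walk d0:H4→d1:-→d2:-→d3:-→d4:-→d5:-→d6:-→d7:-→d8:H3→d9:-→d10:-→d11:-→d12:-→d13:-→d14:-→d15:-→d16:H4 -> H4
  lookup 138.116.1.27: bits 1000101001110100 walk d0:H4→d1:-→d2:-→d3:-→d4:-→d5:-→d6:-→d7:-→d8:H3→d9:-→d10:-→d11:-→d12:-→d13:-→d14:-→d15:-→d16:H4 -> H4
  lookup 138.116.0.230: bits 1000101001110100 walk d0:H4→d1:-→d2:-→d3:-→d4:-→d5:-→d6:-→d7:-→d8:H3→d9:-→d10:-→d11:-→d12:-→d13:-→d14:-→d15:-→d16:H4 -> H4
  del 138.0.0.0/8 (clear depth 8)
  lookup 138.116.0.192: bits 1000101001110100 walk d0:H4→d1:-→d2:-→d3:-→d4:-→d5:-→d6:-→d7:-→d8:-→d9:-→d10:-→d11:-→d12:-→d13:-→d14:-→d15:-→d16:H4 -> H4
  add 131.41.235.16/28 -> H6 at depth 28
  add 131.32.0.0/12 -> H7 at depth 12
  add 0.0.0.0/0 -> H2 at depth 0
  lookup 138.116.61.239: bits 1000101001110100 walk d0:H2→d1:-→d2:-→d3:-→d4:-→d5:-→d6:-→d7:-→d8:-→d9:-→d10:-→d11:-→d12:-→d13:-→d14:-→d15:-→d16:H4 -> H4
  lookup 131.41.235.16: bits 1000001100101001111010110001 walk d0:H2→d1:-→d2:-→d3:-→d4:-→d5:-→d6:-→d7:-→d8:-→d9:-→d10:-→d11:-→d12:H7→d13:-→d14:-→d15:-→d16:-→d17:-→d18:-→d19:-→d20:-→d21:-→d22:-→d23:-→d24:-→d25:-→d26:-→d27:-→d28:H6 -> H6
  add 95.130.0.0/17 -> H2 at depth 17
  add 95.130.112.0/20 -> H1 at depth 20
  del 131.41.235.16/28 (clear depth 28)
  lookup 17.236.236.209: bits 0 walk d0:H2→d1:- -> H2
  add 95.0.0.0/8 -> H0 at depth 8
  del 95.0.0.0/8 (clear depth 8)
  add 138.116.154.105/32 -> H0 at depth 32
  add 131.41.235.16/28 -> H6 at depth 28
  lookup 95.130.0.29: bits 01011111100000100 walk d0:H2→d1:-→d2:-→d3:-→d4:-→d5:-→d6:-→d7:-→d8:-→d9:-→d10:-→d11:-→d12:-→d13:-→d14:-→d15:-→d16:-→d17:H2 -> H2
  add 95.130.114.0/23 -> H5 at depth 23
  add 131.41.224.0/20 -> H0 at depth 20
  lookup 95.130.114.123: bits 01011111100000100111001 walk d0:H2→d1:-→d2:-→d3:-→d4:-→d5:-→d6:-→d7:-→d8:-→d9:-→d10:-→d11:-→d12:-→d13:-→d14:-→d15:-→d16:-→d17:H2→d18:-→d19:-→d20:H1→d21:-→d22:-→d23:H5 -> H5
  add 131.41.224.0/20 -> H1 at depth 20

== LOOKUPS ==
["H3","H2","H3","H4","H4","H4","H4","H4","H4","H6","H2","H2","H5"]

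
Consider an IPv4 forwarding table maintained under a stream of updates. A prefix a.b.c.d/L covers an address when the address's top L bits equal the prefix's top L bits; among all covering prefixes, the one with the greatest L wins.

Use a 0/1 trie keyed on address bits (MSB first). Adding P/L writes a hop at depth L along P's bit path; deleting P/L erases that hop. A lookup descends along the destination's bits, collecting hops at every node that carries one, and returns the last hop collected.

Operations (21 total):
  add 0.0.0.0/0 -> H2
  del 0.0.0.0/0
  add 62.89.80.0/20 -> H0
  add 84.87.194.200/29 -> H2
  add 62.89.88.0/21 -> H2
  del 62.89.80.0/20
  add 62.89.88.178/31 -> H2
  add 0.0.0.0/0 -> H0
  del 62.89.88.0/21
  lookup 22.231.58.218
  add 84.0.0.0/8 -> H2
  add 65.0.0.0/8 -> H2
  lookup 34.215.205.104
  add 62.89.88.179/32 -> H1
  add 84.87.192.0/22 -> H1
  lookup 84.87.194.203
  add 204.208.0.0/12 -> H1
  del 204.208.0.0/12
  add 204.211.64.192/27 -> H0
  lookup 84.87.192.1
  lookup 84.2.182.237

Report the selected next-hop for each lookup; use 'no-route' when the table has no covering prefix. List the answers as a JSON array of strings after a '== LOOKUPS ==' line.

Process each operation:
  + 0.0.0.0/0 (H2) depth=0
  - 0.0.0.0/0 clear@0
  + 62.89.80.0/20 (H0) depth=20
  + 84.87.194.200/29 (H2) depth=29
  + 62.89.88.0/21 (H2) depth=21
  - 62.89.80.0/20 clear@20
  + 62.89.88.178/31 (H2) depth=31
  + 0.0.0.0/0 (H0) depth=0
  - 62.89.88.0/21 clear@21
  ? 22.231.58.218  path d0:H0→d1:-→d2:-  best=H0
  + 84.0.0.0/8 (H2) depth=8
  + 65.0.0.0/8 (H2) depth=8
  ? 34.215.205.104  path d0:H0→d1:-→d2:-→d3:-  best=H0
  + 62.89.88.179/32 (H1) depth=32
  + 84.87.192.0/22 (H1) depth=22
  ? 84.87.194.203  path d0:H0→d1:-→d2:-→d3:-→d4:-→d5:-→d6:-→d7:-→d8:H2→d9:-→d10:-→d11:-→d12:-→d13:-→d14:-→d15:-→d16:-→d17:-→d18:-→d19:-→d20:-→d21:-→d22:H1→d23:-→d24:-→d25:-→d26:-→d27:-→d28:-→d29:H2  best=H2
  + 204.208.0.0/12 (H1) depth=12
  - 204.208.0.0/12 clear@12
  + 204.211.64.192/27 (H0) depth=27
  ? 84.87.192.1  path d0:H0→d1:-→d2:-→d3:-→d4:-→d5:-→d6:-→d7:-→d8:H2→d9:-→d10:-→d11:-→d12:-→d13:-→d14:-→d15:-→d16:-→d17:-→d18:-→d19:-→d20:-→d21:-→d22:H1  best=H1
  ? 84.2.182.237  path d0:H0→d1:-→d2:-→d3:-→d4:-→d5:-→d6:-→d7:-→d8:H2→d9:-  best=H2

== LOOKUPS ==
["H0","H0","H2","H1","H2"]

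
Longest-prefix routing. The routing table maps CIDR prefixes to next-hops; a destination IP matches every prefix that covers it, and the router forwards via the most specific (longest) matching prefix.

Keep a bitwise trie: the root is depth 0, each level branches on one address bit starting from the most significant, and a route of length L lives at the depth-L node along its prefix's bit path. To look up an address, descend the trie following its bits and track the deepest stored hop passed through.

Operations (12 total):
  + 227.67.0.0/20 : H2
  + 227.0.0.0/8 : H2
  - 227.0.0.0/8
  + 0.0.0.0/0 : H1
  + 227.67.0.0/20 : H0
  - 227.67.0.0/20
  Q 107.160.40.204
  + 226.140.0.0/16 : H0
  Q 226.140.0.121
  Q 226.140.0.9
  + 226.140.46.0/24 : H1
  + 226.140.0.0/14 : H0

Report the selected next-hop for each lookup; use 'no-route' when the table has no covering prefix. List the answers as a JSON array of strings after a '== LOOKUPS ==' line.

Apply in order:
  + 227.67.0.0/20 (H2) depth=20
  + 227.0.0.0/8 (H2) depth=8
  - 227.0.0.0/8 clear@8
  + 0.0.0.0/0 (H1) depth=0
  + 227.67.0.0/20 (H0) depth=20
  - 227.67.0.0/20 clear@20
  lookup 107.160.40.204: bits ε walk d0:H1 -> H1
  + 226.140.0.0/16 (H0) depth=16
  lookup 226.140.0.121: bits 1110001010001100 walk d0:H1→d1:-→d2:-→d3:-→d4:-→d5:-→d6:-→d7:-→d8:-→d9:-→d10:-→d11:-→d12:-→d13:-→d14:-→d15:-→d16:H0 -> H0
  lookup 226.140.0.9: bits 1110001010001100 walk d0:H1→d1:-→d2:-→d3:-→d4:-→d5:-→d6:-→d7:-→d8:-→d9:-→d10:-→d11:-→d12:-→d13:-→d14:-→d15:-→d16:H0 -> H0
  + 226.140.46.0/24 (H1) depth=24
  + 226.140.0.0/14 (H0) depth=14

== LOOKUPS ==
["H1","H0","H0"]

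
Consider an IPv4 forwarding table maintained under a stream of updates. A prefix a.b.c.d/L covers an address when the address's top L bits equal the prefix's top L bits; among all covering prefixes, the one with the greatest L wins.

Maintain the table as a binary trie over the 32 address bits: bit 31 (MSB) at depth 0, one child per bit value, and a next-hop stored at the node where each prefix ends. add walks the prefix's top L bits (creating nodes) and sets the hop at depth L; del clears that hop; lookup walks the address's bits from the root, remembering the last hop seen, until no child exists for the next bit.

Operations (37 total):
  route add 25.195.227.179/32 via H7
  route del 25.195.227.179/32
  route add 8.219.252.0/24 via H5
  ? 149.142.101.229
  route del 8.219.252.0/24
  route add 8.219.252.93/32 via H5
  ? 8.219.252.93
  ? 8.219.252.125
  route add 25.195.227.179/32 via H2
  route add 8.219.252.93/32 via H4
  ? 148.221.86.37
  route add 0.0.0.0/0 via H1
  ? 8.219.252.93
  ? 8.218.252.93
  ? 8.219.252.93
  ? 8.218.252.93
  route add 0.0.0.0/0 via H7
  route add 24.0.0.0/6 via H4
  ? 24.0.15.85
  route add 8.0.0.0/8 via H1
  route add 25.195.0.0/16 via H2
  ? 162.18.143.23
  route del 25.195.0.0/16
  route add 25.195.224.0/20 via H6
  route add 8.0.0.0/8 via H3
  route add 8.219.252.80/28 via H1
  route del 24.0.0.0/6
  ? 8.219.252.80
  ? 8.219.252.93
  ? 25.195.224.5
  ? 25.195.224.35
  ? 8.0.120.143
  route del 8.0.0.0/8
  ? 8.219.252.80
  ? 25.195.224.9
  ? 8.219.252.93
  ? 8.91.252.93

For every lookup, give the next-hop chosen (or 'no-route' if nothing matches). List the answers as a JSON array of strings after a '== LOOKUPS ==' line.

Apply in order:
  add 25.195.227.179/32 -> H7 at depth 32
  - 25.195.227.179/32 clear@32
  add 8.219.252.0/24 -> H5 at depth 24
  Q 149.142.101.229: descend ε ; hops seen [∅] ; pick no-route
  - 8.219.252.0/24 clear@24
  add 8.219.252.93/32 -> H5 at depth 32
  Q 8.219.252.93: descend 00001000110110111111110001011101 ; hops seen [H5] ; pick H5
  Q 8.219.252.125: descend 00001000110110111111110001 ; hops seen [∅] ; pick no-route
  add 25.195.227.179/32 -> H2 at depth 32
  add 8.219.252.93/32 -> H4 at depth 32
  Q 148.221.86.37: descend ε ; hops seen [∅] ; pick no-route
  add 0.0.0.0/0 -> H1 at depth 0
  Q 8.219.252.93: descend 00001000110110111111110001011101 ; hops seen [H1,H4] ; pick H4
  Q 8.218.252.93: descend 000010001101101 ; hops seen [H1] ; pick H1
  Q 8.219.252.93: descend 00001000110110111111110001011101 ; hops seen [H1,H4] ; pick H4
  Q 8.218.252.93: descend 000010001101101 ; hops seen [H1] ; pick H1
  add 0.0.0.0/0 -> H7 at depth 0
  add 24.0.0.0/6 -> H4 at depth 6
  Q 24.0.15.85: descend 0001100 ; hops seen [H7,H4] ; pick H4
  add 8.0.0.0/8 -> H1 at depth 8
  add 25.195.0.0/16 -> H2 at depth 16
  Q 162.18.143.23: descend ε ; hops seen [H7] ; pick H7
  - 25.195.0.0/16 clear@16
  add 25.195.224.0/20 -> H6 at depth 20
  add 8.0.0.0/8 -> H3 at depth 8
  add 8.219.252.80/28 -> H1 at depth 28
  - 24.0.0.0/6 clear@6
  Q 8.219.252.80: descend 0000100011011011111111000101 ; hops seen [H7,H3,H1] ; pick H1
  Q 8.219.252.93: descend 00001000110110111111110001011101 ; hops seen [H7,H3,H1,H4] ; pick H4
  Q 25.195.224.5: descend 0001100111000011111000 ; hops seen [H7,H6] ; pick H6
  Q 25.195.224.35: descend 0001100111000011111000 ; hops seen [H7,H6] ; pick H6
  Q 8.0.120.143: descend 00001000 ; hops seen [H7,H3] ; pick H3
  - 8.0.0.0/8 clear@8
  Q 8.219.252.80: descend 0000100011011011111111000101 ; hops seen [H7,H1] ; pick H1
  Q 25.195.224.9: descend 0001100111000011111000 ; hops seen [H7,H6] ; pick H6
  Q 8.219.252.93: descend 00001000110110111111110001011101 ; hops seen [H7,H1,H4] ; pick H4
  Q 8.91.252.93: descend 00001000 ; hops seen [H7] ; pick H7

== LOOKUPS ==
["no-route","H5","no-route","no-route","H4","H1","H4","H1","H4","H7","H1","H4","H6","H6","H3","H1","H6","H4","H7"]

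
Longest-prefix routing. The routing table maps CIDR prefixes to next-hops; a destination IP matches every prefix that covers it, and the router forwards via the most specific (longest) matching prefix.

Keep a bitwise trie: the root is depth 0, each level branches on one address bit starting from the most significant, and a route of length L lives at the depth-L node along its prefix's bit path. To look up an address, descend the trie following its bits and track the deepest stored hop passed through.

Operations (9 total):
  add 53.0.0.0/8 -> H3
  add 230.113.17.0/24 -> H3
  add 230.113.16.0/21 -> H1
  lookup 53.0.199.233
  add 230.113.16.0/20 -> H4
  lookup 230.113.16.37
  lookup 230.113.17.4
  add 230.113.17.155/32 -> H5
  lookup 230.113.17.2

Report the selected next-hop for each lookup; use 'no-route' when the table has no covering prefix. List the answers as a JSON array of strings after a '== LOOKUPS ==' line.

Apply in order:
  add 53.0.0.0/8 -> H3 at depth 8
  add 230.113.17.0/24 -> H3 at depth 24
  add 230.113.16.0/21 -> H1 at depth 21
  Q 53.0.199.233: descend 00110101 ; hops seen [H3] ; pick H3
  add 230.113.16.0/20 -> H4 at depth 20
  Q 230.113.16.37: descend 11100110011100010001000 ; hops seen [H4,H1] ; pick H1
  Q 230.113.17.4: descend 111001100111000100010001 ; hops seen [H4,H1,H3] ; pick H3
  add 230.113.17.155/32 -> H5 at depth 32
  Q 230.113.17.2: descend 111001100111000100010001 ; hops seen [H4,H1,H3] ; pick H3

== LOOKUPS ==
["H3","H1","H3","H3"]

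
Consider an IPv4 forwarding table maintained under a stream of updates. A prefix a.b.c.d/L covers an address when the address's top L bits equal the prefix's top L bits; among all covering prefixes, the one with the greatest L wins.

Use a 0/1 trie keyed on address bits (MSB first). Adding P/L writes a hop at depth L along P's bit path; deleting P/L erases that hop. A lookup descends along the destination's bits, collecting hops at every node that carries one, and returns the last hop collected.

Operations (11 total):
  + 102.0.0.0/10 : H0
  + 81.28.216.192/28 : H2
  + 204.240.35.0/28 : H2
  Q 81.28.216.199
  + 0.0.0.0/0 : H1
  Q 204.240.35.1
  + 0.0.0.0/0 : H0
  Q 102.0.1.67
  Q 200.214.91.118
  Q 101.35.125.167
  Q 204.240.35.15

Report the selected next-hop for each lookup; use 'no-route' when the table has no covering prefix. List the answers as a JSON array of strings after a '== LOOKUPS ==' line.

Process each operation:
  + 102.0.0.0/10 (H0) depth=10
  + 81.28.216.192/28 (H2) depth=28
  + 204.240.35.0/28 (H2) depth=28
  ? 81.28.216.199  path d0:-→d1:-→d2:-→d3:-→d4:-→d5:-→d6:-→d7:-→d8:-→d9:-→d10:-→d11:-→d12:-→d13:-→d14:-→d15:-→d16:-→d17:-→d18:-→d19:-→d20:-→d21:-→d22:-→d23:-→d24:-→d25:-→d26:-→d27:-→d28:H2  best=H2
  + 0.0.0.0/0 (H1) depth=0
  ? 204.240.35.1  path d0:H1→d1:-→d2:-→d3:-→d4:-→d5:-→d6:-→d7:-→d8:-→d9:-→d10:-→d11:-→d12:-→d13:-→d14:-→d15:-→d16:-→d17:-→d18:-→d19:-→d20:-→d21:-→d22:-→d23:-→d24:-→d25:-→d26:-→d27:-→d28:H2  best=H2
  + 0.0.0.0/0 (H0) depth=0
  ? 102.0.1.67  path d0:H0→d1:-→d2:-→d3:-→d4:-→d5:-→d6:-→d7:-→d8:-→d9:-→d10:H0  best=H0
  ? 200.214.91.118  path d0:H0→d1:-→d2:-→d3:-→d4:-→d5:-  best=H0
  ? 101.35.125.167  path d0:H0→d1:-→d2:-→d3:-→d4:-→d5:-→d6:-  best=H0
  ? 204.240.35.15  path d0:H0→d1:-→d2:-→d3:-→d4:-→d5:-→d6:-→d7:-→d8:-→d9:-→d10:-→d11:-→d12:-→d13:-→d14:-→d15:-→d16:-→d17:-→d18:-→d19:-→d20:-→d21:-→d22:-→d23:-→d24:-→d25:-→d26:-→d27:-→d28:H2  best=H2

== LOOKUPS ==
["H2","H2","H0","H0","H0","H2"]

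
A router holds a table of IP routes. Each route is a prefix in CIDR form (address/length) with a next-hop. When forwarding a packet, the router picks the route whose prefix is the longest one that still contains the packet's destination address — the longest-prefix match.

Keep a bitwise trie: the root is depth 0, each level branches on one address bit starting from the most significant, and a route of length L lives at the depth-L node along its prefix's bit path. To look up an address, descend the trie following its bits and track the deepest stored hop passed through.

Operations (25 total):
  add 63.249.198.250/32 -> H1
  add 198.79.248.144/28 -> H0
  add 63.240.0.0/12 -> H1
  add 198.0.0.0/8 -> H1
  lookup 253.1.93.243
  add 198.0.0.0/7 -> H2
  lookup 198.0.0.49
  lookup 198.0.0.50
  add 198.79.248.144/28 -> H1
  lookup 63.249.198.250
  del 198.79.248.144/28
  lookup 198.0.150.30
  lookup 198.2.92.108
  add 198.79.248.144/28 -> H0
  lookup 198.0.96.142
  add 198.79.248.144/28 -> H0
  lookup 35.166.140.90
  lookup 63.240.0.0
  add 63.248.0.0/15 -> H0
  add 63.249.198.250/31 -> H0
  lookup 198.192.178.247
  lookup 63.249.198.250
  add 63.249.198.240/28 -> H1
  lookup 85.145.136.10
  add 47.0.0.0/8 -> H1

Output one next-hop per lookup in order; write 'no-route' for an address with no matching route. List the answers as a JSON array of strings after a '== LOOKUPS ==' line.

Process each operation:
  + 63.249.198.250/32 (H1) depth=32
  + 198.79.248.144/28 (H0) depth=28
  + 63.240.0.0/12 (H1) depth=12
  + 198.0.0.0/8 (H1) depth=8
  Q 253.1.93.243: descend 11 ; hops seen [∅] ; pick no-route
  + 198.0.0.0/7 (H2) depth=7
  Q 198.0.0.49: descend 110001100 ; hops seen [H2,H1] ; pick H1
  Q 198.0.0.50: descend 110001100 ; hops seen [H2,H1] ; pick H1
  + 198.79.248.144/28 (H1) depth=28
  Q 63.249.198.250: descend 00111111111110011100011011111010 ; hops seen [H1,H1] ; pick H1
  - 198.79.248.144/28 clear@28
  Q 198.0.150.30: descend 110001100 ; hops seen [H2,H1] ; pick H1
  Q 198.2.92.108: descend 110001100 ; hops seen [H2,H1] ; pick H1
  + 198.79.248.144/28 (H0) depth=28
  Q 198.0.96.142: descend 110001100 ; hops seen [H2,H1] ; pick H1
  + 198.79.248.144/28 (H0) depth=28
  Q 35.166.140.90: descend 001 ; hops seen [∅] ; pick no-route
  Q 63.240.0.0: descend 001111111111 ; hops seen [H1] ; pick H1
  + 63.248.0.0/15 (H0) depth=15
  + 63.249.198.250/31 (H0) depth=31
  Q 198.192.178.247: descend 11000110 ; hops seen [H2,H1] ; pick H1
  Q 63.249.198.250: descend 00111111111110011100011011111010 ; hops seen [H1,H0,H0,H1] ; pick H1
  + 63.249.198.240/28 (H1) depth=28
  Q 85.145.136.10: descend 0 ; hops seen [∅] ; pick no-route
  + 47.0.0.0/8 (H1) depth=8

== LOOKUPS ==
["no-route","H1","H1","H1","H1","H1","H1","no-route","H1","H1","H1","no-route"]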